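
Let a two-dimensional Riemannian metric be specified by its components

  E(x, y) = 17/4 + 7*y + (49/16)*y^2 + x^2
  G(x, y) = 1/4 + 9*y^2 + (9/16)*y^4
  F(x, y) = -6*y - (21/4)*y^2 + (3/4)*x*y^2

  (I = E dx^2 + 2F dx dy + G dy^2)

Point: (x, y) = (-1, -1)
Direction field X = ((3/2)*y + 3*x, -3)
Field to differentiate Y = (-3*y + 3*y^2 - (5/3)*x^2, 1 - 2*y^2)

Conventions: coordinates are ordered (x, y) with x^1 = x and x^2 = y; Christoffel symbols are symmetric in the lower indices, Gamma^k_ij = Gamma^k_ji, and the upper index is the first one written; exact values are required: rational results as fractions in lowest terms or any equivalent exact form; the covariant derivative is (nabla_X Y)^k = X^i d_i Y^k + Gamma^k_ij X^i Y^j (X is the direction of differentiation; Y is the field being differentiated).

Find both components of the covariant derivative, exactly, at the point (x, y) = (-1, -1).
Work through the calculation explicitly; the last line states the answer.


E = 21/16, F = 0, G = 157/16 at the point
E_x = -2, E_y = 7/8, F_x = 3/4, F_y = 6, G_x = 0, G_y = -81/4
EG - F^2 = 3297/256;  g^inv = (256/3297) * [[157/16, 0], [0, 21/16]]
first-kind symbols [ij,l] = (1/2)(d_i g_jl + d_j g_il - d_l g_ij): [xx,x] = E_x/2 = -1, [xx,y] = F_x - E_y/2 = 5/16, [xy,x] = E_y/2 = 7/16, [xy,y] = G_x/2 = 0, [yy,x] = F_y - G_x/2 = 6, [yy,y] = G_y/2 = -81/8
Gamma^x_ij = (G*[ij,x] - F*[ij,y])/(EG - F^2), Gamma^y_ij = (E*[ij,y] - F*[ij,x])/(EG - F^2)
Gamma_xxx = -16/21, Gamma_xxy = 1/3, Gamma_xyy = 32/7, Gamma_yxx = 5/157, Gamma_yxy = 0, Gamma_yyy = -162/157
X = (-9/2, -3), Y = (13/3, -1) at the point

Answer: (nabla_X Y)^x = 1585/42, (nabla_X Y)^y = -4935/314


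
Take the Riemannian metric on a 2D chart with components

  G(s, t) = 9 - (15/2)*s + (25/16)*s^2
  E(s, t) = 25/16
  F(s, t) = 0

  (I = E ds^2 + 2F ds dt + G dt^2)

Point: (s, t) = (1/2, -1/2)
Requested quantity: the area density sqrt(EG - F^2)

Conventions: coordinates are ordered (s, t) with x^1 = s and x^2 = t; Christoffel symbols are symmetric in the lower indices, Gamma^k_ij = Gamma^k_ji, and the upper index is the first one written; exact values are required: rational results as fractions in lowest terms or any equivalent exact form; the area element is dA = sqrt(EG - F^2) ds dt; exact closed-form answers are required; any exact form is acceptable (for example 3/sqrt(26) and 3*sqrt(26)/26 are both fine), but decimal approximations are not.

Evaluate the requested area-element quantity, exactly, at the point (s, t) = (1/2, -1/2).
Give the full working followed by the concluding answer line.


E = 25/16, F = 0, G = 361/64; EG - F^2 = 9025/1024

Answer: sqrt(EG - F^2) = 95/32


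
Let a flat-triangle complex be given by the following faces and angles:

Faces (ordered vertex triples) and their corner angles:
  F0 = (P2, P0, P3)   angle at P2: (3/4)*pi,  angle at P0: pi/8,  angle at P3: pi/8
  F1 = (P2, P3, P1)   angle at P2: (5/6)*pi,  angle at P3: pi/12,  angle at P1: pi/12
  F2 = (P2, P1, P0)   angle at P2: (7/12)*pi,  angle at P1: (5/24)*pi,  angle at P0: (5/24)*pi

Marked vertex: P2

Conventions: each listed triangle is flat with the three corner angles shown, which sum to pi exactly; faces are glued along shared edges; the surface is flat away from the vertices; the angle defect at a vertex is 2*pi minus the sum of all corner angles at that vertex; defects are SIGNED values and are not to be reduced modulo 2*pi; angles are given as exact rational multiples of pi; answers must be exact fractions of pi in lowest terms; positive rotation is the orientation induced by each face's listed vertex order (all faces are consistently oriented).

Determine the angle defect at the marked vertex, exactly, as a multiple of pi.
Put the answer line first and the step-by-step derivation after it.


Answer: defect(P2) = -pi/6

Sum of corner angles at P2: (13/6)*pi
defect = 2*pi - (13/6)*pi


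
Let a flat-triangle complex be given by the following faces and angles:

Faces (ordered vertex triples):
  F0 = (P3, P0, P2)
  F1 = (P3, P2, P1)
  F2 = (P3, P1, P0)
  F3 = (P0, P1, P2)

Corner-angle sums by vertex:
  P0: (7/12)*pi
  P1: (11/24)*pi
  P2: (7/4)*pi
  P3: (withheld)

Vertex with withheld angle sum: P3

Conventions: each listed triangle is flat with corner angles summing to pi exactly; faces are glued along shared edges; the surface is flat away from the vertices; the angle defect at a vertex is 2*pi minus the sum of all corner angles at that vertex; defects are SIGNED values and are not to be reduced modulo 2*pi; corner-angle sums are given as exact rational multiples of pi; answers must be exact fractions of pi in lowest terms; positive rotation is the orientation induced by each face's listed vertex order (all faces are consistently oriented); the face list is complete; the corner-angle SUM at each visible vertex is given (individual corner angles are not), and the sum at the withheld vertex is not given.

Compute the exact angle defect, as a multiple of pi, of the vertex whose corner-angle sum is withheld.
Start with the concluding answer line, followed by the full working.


Answer: defect(P3) = (19/24)*pi

V = 4, E = 6, F = 4; chi = V - E + F = 2
Gauss-Bonnet: total defect = 2*pi*chi = 4*pi; visible defects sum to (77/24)*pi


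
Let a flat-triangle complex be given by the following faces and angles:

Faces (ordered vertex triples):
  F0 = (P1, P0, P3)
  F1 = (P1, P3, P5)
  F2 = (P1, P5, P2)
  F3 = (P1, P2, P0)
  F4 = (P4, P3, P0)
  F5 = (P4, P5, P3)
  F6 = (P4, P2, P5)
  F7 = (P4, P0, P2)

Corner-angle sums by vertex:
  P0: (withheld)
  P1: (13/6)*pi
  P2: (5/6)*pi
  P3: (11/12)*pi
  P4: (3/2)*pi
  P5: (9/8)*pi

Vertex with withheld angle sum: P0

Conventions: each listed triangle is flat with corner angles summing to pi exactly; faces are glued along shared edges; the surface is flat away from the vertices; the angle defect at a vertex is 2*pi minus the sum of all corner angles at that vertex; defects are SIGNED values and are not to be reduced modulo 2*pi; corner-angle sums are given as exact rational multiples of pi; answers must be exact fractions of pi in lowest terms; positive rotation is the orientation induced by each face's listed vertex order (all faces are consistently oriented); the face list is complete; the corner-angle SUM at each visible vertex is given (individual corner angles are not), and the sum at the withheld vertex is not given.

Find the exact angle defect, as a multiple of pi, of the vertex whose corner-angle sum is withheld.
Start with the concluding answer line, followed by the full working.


Answer: defect(P0) = (13/24)*pi

V = 6, E = 12, F = 8; chi = V - E + F = 2
Gauss-Bonnet: total defect = 2*pi*chi = 4*pi; visible defects sum to (83/24)*pi


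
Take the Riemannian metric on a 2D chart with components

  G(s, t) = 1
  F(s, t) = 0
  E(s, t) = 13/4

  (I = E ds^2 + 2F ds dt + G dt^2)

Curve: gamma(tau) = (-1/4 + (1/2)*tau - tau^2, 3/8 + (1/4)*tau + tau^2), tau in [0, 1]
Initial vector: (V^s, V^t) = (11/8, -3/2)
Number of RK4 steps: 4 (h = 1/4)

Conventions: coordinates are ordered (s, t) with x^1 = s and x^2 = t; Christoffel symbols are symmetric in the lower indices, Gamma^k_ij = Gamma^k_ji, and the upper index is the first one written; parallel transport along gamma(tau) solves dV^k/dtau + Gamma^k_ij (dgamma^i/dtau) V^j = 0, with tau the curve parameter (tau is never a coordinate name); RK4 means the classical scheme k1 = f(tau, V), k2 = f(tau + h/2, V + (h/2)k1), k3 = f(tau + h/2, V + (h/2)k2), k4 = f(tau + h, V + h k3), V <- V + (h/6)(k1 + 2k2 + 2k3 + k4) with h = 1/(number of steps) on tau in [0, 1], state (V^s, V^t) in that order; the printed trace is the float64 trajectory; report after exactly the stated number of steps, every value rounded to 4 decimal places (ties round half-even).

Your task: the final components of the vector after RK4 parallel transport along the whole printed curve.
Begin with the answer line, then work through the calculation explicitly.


Answer: V^s = 1.3750, V^t = -1.5000

gamma'(tau) = (1/2 - 2*tau, 1/4 + 2*tau); f(tau, V)^k = -Gamma^k_ij(gamma(tau)) gamma'^i(tau) V^j; h = 1/4; intermediate values shown to 6 dp
curve data and Christoffel symbols at the stage parameters:
  tau = 0.000000: gamma = (-0.250000, 0.375000), gamma' = (0.500000, 0.250000); Gamma_sss = 0.000000, Gamma_sst = 0.000000, Gamma_stt = 0.000000, Gamma_tss = 0.000000, Gamma_tst = 0.000000, Gamma_ttt = 0.000000
  tau = 0.125000: gamma = (-0.203125, 0.421875), gamma' = (0.250000, 0.500000); Gamma_sss = 0.000000, Gamma_sst = 0.000000, Gamma_stt = 0.000000, Gamma_tss = 0.000000, Gamma_tst = 0.000000, Gamma_ttt = 0.000000
  tau = 0.250000: gamma = (-0.187500, 0.500000), gamma' = (0.000000, 0.750000); Gamma_sss = 0.000000, Gamma_sst = 0.000000, Gamma_stt = 0.000000, Gamma_tss = 0.000000, Gamma_tst = 0.000000, Gamma_ttt = 0.000000
  tau = 0.375000: gamma = (-0.203125, 0.609375), gamma' = (-0.250000, 1.000000); Gamma_sss = 0.000000, Gamma_sst = 0.000000, Gamma_stt = 0.000000, Gamma_tss = 0.000000, Gamma_tst = 0.000000, Gamma_ttt = 0.000000
  tau = 0.500000: gamma = (-0.250000, 0.750000), gamma' = (-0.500000, 1.250000); Gamma_sss = 0.000000, Gamma_sst = 0.000000, Gamma_stt = 0.000000, Gamma_tss = 0.000000, Gamma_tst = 0.000000, Gamma_ttt = 0.000000
  tau = 0.625000: gamma = (-0.328125, 0.921875), gamma' = (-0.750000, 1.500000); Gamma_sss = 0.000000, Gamma_sst = 0.000000, Gamma_stt = 0.000000, Gamma_tss = 0.000000, Gamma_tst = 0.000000, Gamma_ttt = 0.000000
  tau = 0.750000: gamma = (-0.437500, 1.125000), gamma' = (-1.000000, 1.750000); Gamma_sss = 0.000000, Gamma_sst = 0.000000, Gamma_stt = 0.000000, Gamma_tss = 0.000000, Gamma_tst = 0.000000, Gamma_ttt = 0.000000
  tau = 0.875000: gamma = (-0.578125, 1.359375), gamma' = (-1.250000, 2.000000); Gamma_sss = 0.000000, Gamma_sst = 0.000000, Gamma_stt = 0.000000, Gamma_tss = 0.000000, Gamma_tst = 0.000000, Gamma_ttt = 0.000000
  tau = 1.000000: gamma = (-0.750000, 1.625000), gamma' = (-1.500000, 2.250000); Gamma_sss = 0.000000, Gamma_sst = 0.000000, Gamma_stt = 0.000000, Gamma_tss = 0.000000, Gamma_tst = 0.000000, Gamma_ttt = 0.000000
step 0: V^s = 1.3750, V^t = -1.5000
step 1: k1 = (0.000000, 0.000000), k2 = (0.000000, 0.000000), k3 = (0.000000, 0.000000), k4 = (0.000000, 0.000000); V <- V + (h/6)(k1 + 2k2 + 2k3 + k4): V^s = 1.3750, V^t = -1.5000
step 2: k1 = (0.000000, 0.000000), k2 = (0.000000, 0.000000), k3 = (0.000000, 0.000000), k4 = (0.000000, 0.000000); V <- V + (h/6)(k1 + 2k2 + 2k3 + k4): V^s = 1.3750, V^t = -1.5000
step 3: k1 = (0.000000, 0.000000), k2 = (0.000000, 0.000000), k3 = (0.000000, 0.000000), k4 = (0.000000, 0.000000); V <- V + (h/6)(k1 + 2k2 + 2k3 + k4): V^s = 1.3750, V^t = -1.5000
step 4: k1 = (0.000000, 0.000000), k2 = (0.000000, 0.000000), k3 = (0.000000, 0.000000), k4 = (0.000000, 0.000000); V <- V + (h/6)(k1 + 2k2 + 2k3 + k4): V^s = 1.3750, V^t = -1.5000


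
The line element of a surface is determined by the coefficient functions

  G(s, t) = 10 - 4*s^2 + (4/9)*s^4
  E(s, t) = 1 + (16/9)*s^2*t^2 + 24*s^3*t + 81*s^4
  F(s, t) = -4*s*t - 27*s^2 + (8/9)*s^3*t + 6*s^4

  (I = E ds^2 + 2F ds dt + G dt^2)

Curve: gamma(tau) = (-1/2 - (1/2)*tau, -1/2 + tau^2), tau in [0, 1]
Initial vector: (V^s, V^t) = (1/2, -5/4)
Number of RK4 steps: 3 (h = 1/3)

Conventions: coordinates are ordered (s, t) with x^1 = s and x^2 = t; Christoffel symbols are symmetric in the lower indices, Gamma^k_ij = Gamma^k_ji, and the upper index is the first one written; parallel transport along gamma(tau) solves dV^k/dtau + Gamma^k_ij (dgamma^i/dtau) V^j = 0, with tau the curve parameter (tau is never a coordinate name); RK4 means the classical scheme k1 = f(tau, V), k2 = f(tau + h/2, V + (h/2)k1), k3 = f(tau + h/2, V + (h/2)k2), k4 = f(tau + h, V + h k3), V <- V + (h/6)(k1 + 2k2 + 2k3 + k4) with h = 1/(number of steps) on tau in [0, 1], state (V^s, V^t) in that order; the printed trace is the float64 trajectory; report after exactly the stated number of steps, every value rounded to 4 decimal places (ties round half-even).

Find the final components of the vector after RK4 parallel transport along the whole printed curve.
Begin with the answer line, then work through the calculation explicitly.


Answer: V^s = 0.2755, V^t = -1.1097

gamma'(tau) = (-1/2, 2*tau); f(tau, V)^k = -Gamma^k_ij(gamma(tau)) gamma'^i(tau) V^j; h = 1/3; intermediate values shown to 6 dp
curve data and Christoffel symbols at the stage parameters:
  tau = 0.000000: gamma = (-0.500000, -0.500000), gamma' = (-0.500000, 0.000000); Gamma_sss = -1.590447, Gamma_sst = -0.109686, Gamma_stt = 0.000000, Gamma_tss = 1.744361, Gamma_tst = 0.120301, Gamma_ttt = 0.000000
  tau = 0.166667: gamma = (-0.583333, -0.472222), gamma' = (-0.500000, 0.333333); Gamma_sss = -1.866269, Gamma_sst = -0.130421, Gamma_stt = 0.000000, Gamma_tss = 1.508969, Gamma_tst = 0.105452, Gamma_ttt = 0.000000
  tau = 0.333333: gamma = (-0.666667, -0.388889), gamma' = (-0.500000, 0.666667); Gamma_sss = -2.000426, Gamma_sst = -0.142042, Gamma_stt = 0.000000, Gamma_tss = 1.244583, Gamma_tst = 0.088373, Gamma_ttt = 0.000000
  tau = 0.500000: gamma = (-0.750000, -0.250000), gamma' = (-0.500000, 1.000000); Gamma_sss = -2.034974, Gamma_sst = -0.147107, Gamma_stt = 0.000000, Gamma_tss = 1.005516, Gamma_tst = 0.072688, Gamma_ttt = 0.000000
  tau = 0.666667: gamma = (-0.833333, -0.055556), gamma' = (-0.500000, 1.333333); Gamma_sss = -2.012576, Gamma_sst = -0.148347, Gamma_stt = 0.000000, Gamma_tss = 0.808967, Gamma_tst = 0.059629, Gamma_ttt = 0.000000
  tau = 0.833333: gamma = (-0.916667, 0.194444), gamma' = (-0.500000, 1.666667); Gamma_sss = -1.962855, Gamma_sst = -0.147718, Gamma_stt = 0.000000, Gamma_tss = 0.653803, Gamma_tst = 0.049203, Gamma_ttt = 0.000000
  tau = 1.000000: gamma = (-1.000000, 0.500000), gamma' = (-0.500000, 2.000000); Gamma_sss = -1.903367, Gamma_sst = -0.146413, Gamma_stt = 0.000000, Gamma_tss = 0.532943, Gamma_tst = 0.040996, Gamma_ttt = 0.000000
step 0: V^s = 0.5000, V^t = -1.2500
step 1: k1 = (-0.329058, 0.360902), k2 = (-0.318448, 0.257481), k3 = (-0.318897, 0.257844), k4 = (-0.273831, 0.170367); V <- V + (h/6)(k1 + 2k2 + 2k3 + k4): V^s = 0.3957, V^t = -1.1632
step 2: k1 = (-0.275691, 0.171524), k2 = (-0.220952, 0.109176), k3 = (-0.228128, 0.112722), k4 = (-0.174939, 0.070318); V <- V + (h/6)(k1 + 2k2 + 2k3 + k4): V^s = 0.3208, V^t = -1.1251
step 3: k1 = (-0.175874, 0.070694), k2 = (-0.132048, 0.043984), k3 = (-0.137090, 0.045663), k4 = (-0.099973, 0.027992); V <- V + (h/6)(k1 + 2k2 + 2k3 + k4): V^s = 0.2755, V^t = -1.1097


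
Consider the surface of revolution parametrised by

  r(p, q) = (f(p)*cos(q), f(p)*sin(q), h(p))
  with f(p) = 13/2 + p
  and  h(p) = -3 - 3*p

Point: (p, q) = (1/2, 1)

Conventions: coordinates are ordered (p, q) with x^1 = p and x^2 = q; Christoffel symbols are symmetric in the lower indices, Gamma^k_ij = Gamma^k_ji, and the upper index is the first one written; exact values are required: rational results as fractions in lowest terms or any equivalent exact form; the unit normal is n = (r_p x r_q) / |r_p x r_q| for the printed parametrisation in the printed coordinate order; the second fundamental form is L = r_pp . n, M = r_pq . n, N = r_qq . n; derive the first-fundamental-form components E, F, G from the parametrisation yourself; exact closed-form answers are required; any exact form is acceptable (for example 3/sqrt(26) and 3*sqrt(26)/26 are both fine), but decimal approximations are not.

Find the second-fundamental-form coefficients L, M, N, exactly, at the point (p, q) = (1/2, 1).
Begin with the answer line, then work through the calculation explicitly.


Answer: L = 0, M = 0, N = -21*sqrt(10)/10

f = 7, f' = 1, f'' = 0, h' = -3, h'' = 0
E = 10, F = 0, G = 49; answer radicand W^2 = 10
unnormalised second-form numerators: l = 0, m = 0, n = -21; L = l/sqrt(10), and similarly M = m/sqrt(W^2), N = n/sqrt(W^2)


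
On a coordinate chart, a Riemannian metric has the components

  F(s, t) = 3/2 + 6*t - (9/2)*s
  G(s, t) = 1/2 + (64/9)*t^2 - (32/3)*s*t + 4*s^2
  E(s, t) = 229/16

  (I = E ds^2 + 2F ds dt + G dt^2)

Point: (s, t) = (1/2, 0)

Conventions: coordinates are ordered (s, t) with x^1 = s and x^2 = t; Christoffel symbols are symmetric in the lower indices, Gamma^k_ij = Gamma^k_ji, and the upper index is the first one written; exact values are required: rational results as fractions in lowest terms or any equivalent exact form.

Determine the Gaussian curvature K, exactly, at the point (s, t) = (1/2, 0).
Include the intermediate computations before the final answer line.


E = 229/16, F = -3/4, G = 3/2, EG - F^2 = 669/32 at the point
E_s = 0, E_t = 0, F_s = -9/2, F_t = 6, G_s = 4, G_t = -16/3
E_tt = 0, F_st = 0, G_ss = 8
K follows from Brioschi's formula, (det M1 - det M2)/(EG - F^2)^2.
M1 = [[-E_tt/2 + F_st - G_ss/2, E_s/2, F_s - E_t/2], [F_t - G_s/2, E, F], [G_t/2, F, G]] = [[-4, 0, -9/2], [4, 229/16, -3/4], [-8/3, -3/4, 3/2]]; det M1 = -1935/8
M2 = [[0, E_t/2, G_s/2], [E_t/2, E, F], [G_s/2, F, G]] = [[0, 0, 2], [0, 229/16, -3/4], [2, -3/4, 3/2]]; det M2 = -229/4
det M1 - det M2 = -1477/8; K = -1477/8 / (669/32)^2 = -189056/447561

Answer: K = -189056/447561


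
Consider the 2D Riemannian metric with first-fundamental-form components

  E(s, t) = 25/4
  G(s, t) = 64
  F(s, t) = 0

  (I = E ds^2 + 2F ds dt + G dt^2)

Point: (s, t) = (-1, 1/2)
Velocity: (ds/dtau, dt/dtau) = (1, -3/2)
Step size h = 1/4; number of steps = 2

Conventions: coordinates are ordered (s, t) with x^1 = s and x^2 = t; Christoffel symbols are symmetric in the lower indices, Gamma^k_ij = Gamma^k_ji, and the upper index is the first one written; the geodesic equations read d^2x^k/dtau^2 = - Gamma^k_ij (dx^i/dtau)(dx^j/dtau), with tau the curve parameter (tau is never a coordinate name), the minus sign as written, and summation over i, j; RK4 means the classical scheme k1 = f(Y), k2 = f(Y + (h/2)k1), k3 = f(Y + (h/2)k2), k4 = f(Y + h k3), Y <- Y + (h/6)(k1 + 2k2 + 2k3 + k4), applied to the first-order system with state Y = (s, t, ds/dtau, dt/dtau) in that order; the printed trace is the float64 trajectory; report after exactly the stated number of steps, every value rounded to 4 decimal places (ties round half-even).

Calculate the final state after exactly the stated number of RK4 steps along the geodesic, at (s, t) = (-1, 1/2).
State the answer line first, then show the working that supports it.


Answer: s = -0.5000, t = -0.2500, ds/dtau = 1.0000, dt/dtau = -1.5000

f(Y) = (ds/dtau, dt/dtau, -Gamma^s_ij Y'^i Y'^j, -Gamma^t_ij Y'^i Y'^j) with the Gammas evaluated at the stage position; h = 0.250000; intermediate values shown to 6 dp
step 0: s = -1.0000, t = 0.5000, ds/dtau = 1.0000, dt/dtau = -1.5000
step 1:
  k1: at (s, t) = (-1.000000, 0.500000), (ds/dtau, dt/dtau) = (1.000000, -1.500000); Gamma_sss = 0.000000, Gamma_sst = 0.000000, Gamma_stt = 0.000000, Gamma_tss = 0.000000, Gamma_tst = 0.000000, Gamma_ttt = 0.000000; k1 = (1.000000, -1.500000, 0.000000, 0.000000)
  k2: at (s, t) = (-0.875000, 0.312500), (ds/dtau, dt/dtau) = (1.000000, -1.500000); Gamma_sss = 0.000000, Gamma_sst = 0.000000, Gamma_stt = 0.000000, Gamma_tss = 0.000000, Gamma_tst = 0.000000, Gamma_ttt = 0.000000; k2 = (1.000000, -1.500000, 0.000000, 0.000000)
  k3: at (s, t) = (-0.875000, 0.312500), (ds/dtau, dt/dtau) = (1.000000, -1.500000); Gamma_sss = 0.000000, Gamma_sst = 0.000000, Gamma_stt = 0.000000, Gamma_tss = 0.000000, Gamma_tst = 0.000000, Gamma_ttt = 0.000000; k3 = (1.000000, -1.500000, 0.000000, 0.000000)
  k4: at (s, t) = (-0.750000, 0.125000), (ds/dtau, dt/dtau) = (1.000000, -1.500000); Gamma_sss = 0.000000, Gamma_sst = 0.000000, Gamma_stt = 0.000000, Gamma_tss = 0.000000, Gamma_tst = 0.000000, Gamma_ttt = 0.000000; k4 = (1.000000, -1.500000, 0.000000, 0.000000)
  Y <- Y + (h/6)(k1 + 2k2 + 2k3 + k4): s = -0.7500, t = 0.1250, ds/dtau = 1.0000, dt/dtau = -1.5000
step 2:
  k1: at (s, t) = (-0.750000, 0.125000), (ds/dtau, dt/dtau) = (1.000000, -1.500000); Gamma_sss = 0.000000, Gamma_sst = 0.000000, Gamma_stt = 0.000000, Gamma_tss = 0.000000, Gamma_tst = 0.000000, Gamma_ttt = 0.000000; k1 = (1.000000, -1.500000, 0.000000, 0.000000)
  k2: at (s, t) = (-0.625000, -0.062500), (ds/dtau, dt/dtau) = (1.000000, -1.500000); Gamma_sss = 0.000000, Gamma_sst = 0.000000, Gamma_stt = 0.000000, Gamma_tss = 0.000000, Gamma_tst = 0.000000, Gamma_ttt = 0.000000; k2 = (1.000000, -1.500000, 0.000000, 0.000000)
  k3: at (s, t) = (-0.625000, -0.062500), (ds/dtau, dt/dtau) = (1.000000, -1.500000); Gamma_sss = 0.000000, Gamma_sst = 0.000000, Gamma_stt = 0.000000, Gamma_tss = 0.000000, Gamma_tst = 0.000000, Gamma_ttt = 0.000000; k3 = (1.000000, -1.500000, 0.000000, 0.000000)
  k4: at (s, t) = (-0.500000, -0.250000), (ds/dtau, dt/dtau) = (1.000000, -1.500000); Gamma_sss = 0.000000, Gamma_sst = 0.000000, Gamma_stt = 0.000000, Gamma_tss = 0.000000, Gamma_tst = 0.000000, Gamma_ttt = 0.000000; k4 = (1.000000, -1.500000, 0.000000, 0.000000)
  Y <- Y + (h/6)(k1 + 2k2 + 2k3 + k4): s = -0.5000, t = -0.2500, ds/dtau = 1.0000, dt/dtau = -1.5000


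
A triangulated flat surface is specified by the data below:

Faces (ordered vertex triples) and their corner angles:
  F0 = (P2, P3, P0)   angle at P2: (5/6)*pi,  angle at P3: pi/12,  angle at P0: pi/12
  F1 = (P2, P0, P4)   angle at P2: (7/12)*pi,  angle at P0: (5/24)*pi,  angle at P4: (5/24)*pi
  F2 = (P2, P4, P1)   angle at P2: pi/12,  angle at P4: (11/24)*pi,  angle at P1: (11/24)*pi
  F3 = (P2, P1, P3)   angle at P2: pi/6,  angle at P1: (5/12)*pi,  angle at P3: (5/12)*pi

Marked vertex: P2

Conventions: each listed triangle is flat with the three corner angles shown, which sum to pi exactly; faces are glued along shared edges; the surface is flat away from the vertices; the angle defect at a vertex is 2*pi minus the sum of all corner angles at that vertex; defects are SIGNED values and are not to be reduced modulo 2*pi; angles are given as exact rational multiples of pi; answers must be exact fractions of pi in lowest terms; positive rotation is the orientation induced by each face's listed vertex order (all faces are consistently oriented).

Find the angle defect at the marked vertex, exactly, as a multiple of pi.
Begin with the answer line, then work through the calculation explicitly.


Answer: defect(P2) = pi/3

Sum of corner angles at P2: (5/3)*pi
defect = 2*pi - (5/3)*pi


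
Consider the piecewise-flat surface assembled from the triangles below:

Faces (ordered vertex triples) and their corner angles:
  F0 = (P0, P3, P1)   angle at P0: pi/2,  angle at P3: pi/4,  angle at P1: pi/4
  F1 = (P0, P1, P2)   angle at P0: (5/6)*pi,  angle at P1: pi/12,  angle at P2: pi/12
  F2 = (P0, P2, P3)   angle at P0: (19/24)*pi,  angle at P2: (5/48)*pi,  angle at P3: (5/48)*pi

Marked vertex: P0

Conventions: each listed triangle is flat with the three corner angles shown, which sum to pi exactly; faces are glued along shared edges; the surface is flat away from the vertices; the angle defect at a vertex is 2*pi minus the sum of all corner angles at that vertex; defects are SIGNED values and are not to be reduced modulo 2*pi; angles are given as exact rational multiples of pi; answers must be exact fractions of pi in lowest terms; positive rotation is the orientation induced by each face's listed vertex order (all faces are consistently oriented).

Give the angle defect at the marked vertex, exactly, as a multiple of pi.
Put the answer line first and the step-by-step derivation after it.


Answer: defect(P0) = -pi/8

Sum of corner angles at P0: (17/8)*pi
defect = 2*pi - (17/8)*pi


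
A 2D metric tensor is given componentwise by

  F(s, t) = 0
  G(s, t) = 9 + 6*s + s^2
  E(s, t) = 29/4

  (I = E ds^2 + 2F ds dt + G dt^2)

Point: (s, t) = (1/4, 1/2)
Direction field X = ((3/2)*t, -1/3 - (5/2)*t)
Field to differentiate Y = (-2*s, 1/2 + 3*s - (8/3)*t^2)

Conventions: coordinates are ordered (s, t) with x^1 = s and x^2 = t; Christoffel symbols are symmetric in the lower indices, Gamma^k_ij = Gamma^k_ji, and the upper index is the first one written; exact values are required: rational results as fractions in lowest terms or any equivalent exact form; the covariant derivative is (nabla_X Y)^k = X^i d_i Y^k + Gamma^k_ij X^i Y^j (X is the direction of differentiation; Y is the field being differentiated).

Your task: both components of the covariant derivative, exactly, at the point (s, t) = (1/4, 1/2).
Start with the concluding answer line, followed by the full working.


Answer: (nabla_X Y)^s = -4535/4176, (nabla_X Y)^t = 1603/234

E = 29/4, F = 0, G = 169/16 at the point
E_s = 0, E_t = 0, F_s = 0, F_t = 0, G_s = 13/2, G_t = 0
EG - F^2 = 4901/64;  g^inv = (64/4901) * [[169/16, 0], [0, 29/4]]
first-kind symbols [ij,l] = (1/2)(d_i g_jl + d_j g_il - d_l g_ij): [ss,s] = E_s/2 = 0, [ss,t] = F_s - E_t/2 = 0, [st,s] = E_t/2 = 0, [st,t] = G_s/2 = 13/4, [tt,s] = F_t - G_s/2 = -13/4, [tt,t] = G_t/2 = 0
Gamma^s_ij = (G*[ij,s] - F*[ij,t])/(EG - F^2), Gamma^t_ij = (E*[ij,t] - F*[ij,s])/(EG - F^2)
Gamma_sss = 0, Gamma_sst = 0, Gamma_stt = -13/29, Gamma_tss = 0, Gamma_tst = 4/13, Gamma_ttt = 0
X = (3/4, -19/12), Y = (-1/2, 7/12) at the point


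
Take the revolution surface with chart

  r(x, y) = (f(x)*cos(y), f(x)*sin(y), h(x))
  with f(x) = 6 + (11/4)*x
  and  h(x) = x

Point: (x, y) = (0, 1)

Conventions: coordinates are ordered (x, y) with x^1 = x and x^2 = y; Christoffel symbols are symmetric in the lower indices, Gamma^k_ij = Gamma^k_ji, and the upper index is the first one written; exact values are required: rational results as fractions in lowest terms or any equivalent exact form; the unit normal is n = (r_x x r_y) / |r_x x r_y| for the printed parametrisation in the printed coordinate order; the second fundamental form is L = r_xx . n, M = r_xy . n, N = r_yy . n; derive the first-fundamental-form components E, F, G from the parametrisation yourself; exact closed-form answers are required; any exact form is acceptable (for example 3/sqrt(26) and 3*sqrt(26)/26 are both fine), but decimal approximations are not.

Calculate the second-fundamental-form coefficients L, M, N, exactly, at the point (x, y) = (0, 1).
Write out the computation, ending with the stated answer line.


f = 6, f' = 11/4, f'' = 0, h' = 1, h'' = 0
E = 137/16, F = 0, G = 36; answer radicand W^2 = 137/16
unnormalised second-form numerators: l = 0, m = 0, n = 6; L = l/sqrt(137/16), and similarly M = m/sqrt(W^2), N = n/sqrt(W^2)

Answer: L = 0, M = 0, N = 24*sqrt(137)/137


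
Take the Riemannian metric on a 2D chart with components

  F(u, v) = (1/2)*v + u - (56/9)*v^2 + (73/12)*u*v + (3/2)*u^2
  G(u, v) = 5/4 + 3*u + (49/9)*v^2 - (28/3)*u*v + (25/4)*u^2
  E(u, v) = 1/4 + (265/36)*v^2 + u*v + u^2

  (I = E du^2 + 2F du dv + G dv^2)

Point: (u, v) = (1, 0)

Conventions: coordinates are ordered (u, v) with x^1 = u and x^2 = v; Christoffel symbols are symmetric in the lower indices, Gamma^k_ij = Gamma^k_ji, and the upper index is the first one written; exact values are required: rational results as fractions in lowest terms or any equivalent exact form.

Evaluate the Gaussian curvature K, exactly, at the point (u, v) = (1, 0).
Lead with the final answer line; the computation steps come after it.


Answer: K = 10003/27225

E = 5/4, F = 5/2, G = 21/2, EG - F^2 = 55/8 at the point
E_u = 2, E_v = 1, F_u = 4, F_v = 79/12, G_u = 31/2, G_v = -28/3
E_vv = 265/18, F_uv = 73/12, G_uu = 25/2
Evaluate Brioschi's two determinant matrices M1, M2 and divide by (EG - F^2)^2.
M1 = [[-E_vv/2 + F_uv - G_uu/2, E_u/2, F_u - E_v/2], [F_v - G_u/2, E, F], [G_v/2, F, G]] = [[-271/36, 1, 7/2], [-7/6, 5/4, 5/2], [-14/3, 5/2, 21/2]]; det M1 = -11797/288
M2 = [[0, E_v/2, G_u/2], [E_v/2, E, F], [G_u/2, F, G]] = [[0, 1/2, 31/4], [1/2, 5/4, 5/2], [31/4, 5/2, 21/2]]; det M2 = -3733/64
det M1 - det M2 = 10003/576; K = 10003/576 / (55/8)^2 = 10003/27225


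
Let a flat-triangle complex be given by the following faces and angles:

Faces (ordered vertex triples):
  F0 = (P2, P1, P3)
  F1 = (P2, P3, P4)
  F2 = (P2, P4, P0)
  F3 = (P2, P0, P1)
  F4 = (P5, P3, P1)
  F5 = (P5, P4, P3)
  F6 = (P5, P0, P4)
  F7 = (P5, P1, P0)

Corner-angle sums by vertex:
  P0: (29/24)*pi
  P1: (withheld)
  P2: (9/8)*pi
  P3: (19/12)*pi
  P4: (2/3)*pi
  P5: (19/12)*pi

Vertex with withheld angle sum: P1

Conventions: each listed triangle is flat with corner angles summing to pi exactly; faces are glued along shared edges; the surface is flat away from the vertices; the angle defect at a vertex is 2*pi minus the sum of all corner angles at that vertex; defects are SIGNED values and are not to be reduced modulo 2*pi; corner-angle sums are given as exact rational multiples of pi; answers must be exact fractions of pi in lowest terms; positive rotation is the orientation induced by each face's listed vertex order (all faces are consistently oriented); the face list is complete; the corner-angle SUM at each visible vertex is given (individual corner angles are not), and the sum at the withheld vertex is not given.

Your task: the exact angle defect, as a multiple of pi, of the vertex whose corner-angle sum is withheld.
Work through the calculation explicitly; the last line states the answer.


V = 6, E = 12, F = 8; chi = V - E + F = 2
Gauss-Bonnet: total defect = 2*pi*chi = 4*pi; visible defects sum to (23/6)*pi

Answer: defect(P1) = pi/6


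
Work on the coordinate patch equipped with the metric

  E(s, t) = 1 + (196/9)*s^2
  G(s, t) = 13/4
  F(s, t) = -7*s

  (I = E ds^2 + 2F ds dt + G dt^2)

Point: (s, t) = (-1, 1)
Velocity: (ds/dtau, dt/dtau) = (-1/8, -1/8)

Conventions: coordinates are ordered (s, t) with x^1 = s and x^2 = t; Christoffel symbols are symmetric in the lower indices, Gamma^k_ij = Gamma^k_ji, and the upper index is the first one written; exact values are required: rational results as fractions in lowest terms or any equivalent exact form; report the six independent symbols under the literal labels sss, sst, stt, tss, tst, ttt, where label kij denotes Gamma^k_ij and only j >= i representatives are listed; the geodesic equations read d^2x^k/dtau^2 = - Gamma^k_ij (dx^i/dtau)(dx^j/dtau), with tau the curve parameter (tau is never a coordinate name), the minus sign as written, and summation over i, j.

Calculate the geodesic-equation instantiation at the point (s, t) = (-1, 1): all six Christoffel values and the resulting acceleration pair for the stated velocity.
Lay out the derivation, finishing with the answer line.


E = 205/9, F = 7, G = 13/4 at the point
E_s = -392/9, E_t = 0, F_s = -7, F_t = 0, G_s = 0, G_t = 0
EG - F^2 = 901/36;  g^inv = (36/901) * [[13/4, -7], [-7, 205/9]]
first-kind symbols [ij,l] = (1/2)(d_i g_jl + d_j g_il - d_l g_ij): [ss,s] = E_s/2 = -196/9, [ss,t] = F_s - E_t/2 = -7, [st,s] = E_t/2 = 0, [st,t] = G_s/2 = 0, [tt,s] = F_t - G_s/2 = 0, [tt,t] = G_t/2 = 0
Gamma^s_ij = (G*[ij,s] - F*[ij,t])/(EG - F^2), Gamma^t_ij = (E*[ij,t] - F*[ij,s])/(EG - F^2)
Gamma_sss = -784/901, Gamma_sst = 0, Gamma_stt = 0, Gamma_tss = -252/901, Gamma_tst = 0, Gamma_ttt = 0
d^2s/dtau^2 = -(Gamma_sss*(-1/8)^2 + 2*Gamma_sst*(-1/8)*(-1/8) + Gamma_stt*(-1/8)^2) = 49/3604
d^2t/dtau^2 = -(Gamma_tss*(-1/8)^2 + 2*Gamma_tst*(-1/8)*(-1/8) + Gamma_ttt*(-1/8)^2) = 63/14416

Answer: Gamma_sss = -784/901, Gamma_sst = 0, Gamma_stt = 0, Gamma_tss = -252/901, Gamma_tst = 0, Gamma_ttt = 0; accelerations (d^2s/dtau^2, d^2t/dtau^2) = (49/3604, 63/14416)


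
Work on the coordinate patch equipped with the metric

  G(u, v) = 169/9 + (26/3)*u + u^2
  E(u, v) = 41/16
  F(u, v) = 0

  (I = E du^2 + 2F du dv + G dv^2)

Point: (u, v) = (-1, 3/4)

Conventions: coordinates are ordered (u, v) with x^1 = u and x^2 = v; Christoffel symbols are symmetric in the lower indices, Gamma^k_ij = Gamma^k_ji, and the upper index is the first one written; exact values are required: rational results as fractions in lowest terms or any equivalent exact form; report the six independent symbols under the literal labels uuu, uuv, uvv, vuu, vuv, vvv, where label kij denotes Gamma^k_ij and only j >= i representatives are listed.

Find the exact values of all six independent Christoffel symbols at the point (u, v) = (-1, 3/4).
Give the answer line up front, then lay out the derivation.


Answer: Gamma_uuu = 0, Gamma_uuv = 0, Gamma_uvv = -160/123, Gamma_vuu = 0, Gamma_vuv = 3/10, Gamma_vvv = 0

E = 41/16, F = 0, G = 100/9 at the point
E_u = 0, E_v = 0, F_u = 0, F_v = 0, G_u = 20/3, G_v = 0
EG - F^2 = 1025/36;  g^inv = (36/1025) * [[100/9, 0], [0, 41/16]]
first-kind symbols [ij,l] = (1/2)(d_i g_jl + d_j g_il - d_l g_ij): [uu,u] = E_u/2 = 0, [uu,v] = F_u - E_v/2 = 0, [uv,u] = E_v/2 = 0, [uv,v] = G_u/2 = 10/3, [vv,u] = F_v - G_u/2 = -10/3, [vv,v] = G_v/2 = 0
Gamma^u_ij = (G*[ij,u] - F*[ij,v])/(EG - F^2), Gamma^v_ij = (E*[ij,v] - F*[ij,u])/(EG - F^2)


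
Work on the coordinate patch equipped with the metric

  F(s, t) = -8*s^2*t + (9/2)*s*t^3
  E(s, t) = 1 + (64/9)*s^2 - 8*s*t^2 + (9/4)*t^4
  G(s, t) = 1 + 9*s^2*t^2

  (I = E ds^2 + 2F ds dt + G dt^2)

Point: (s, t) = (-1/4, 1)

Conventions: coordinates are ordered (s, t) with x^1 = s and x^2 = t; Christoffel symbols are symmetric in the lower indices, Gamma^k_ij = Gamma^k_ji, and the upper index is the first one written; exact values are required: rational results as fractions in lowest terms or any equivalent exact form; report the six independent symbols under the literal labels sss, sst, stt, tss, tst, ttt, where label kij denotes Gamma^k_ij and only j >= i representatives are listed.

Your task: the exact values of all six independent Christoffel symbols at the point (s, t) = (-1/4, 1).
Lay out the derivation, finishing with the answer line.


E = 205/36, F = -13/8, G = 25/16 at the point
E_s = -104/9, E_t = 13, F_s = 17/2, F_t = -31/8, G_s = -9/2, G_t = 9/8
EG - F^2 = 901/144;  g^inv = (144/901) * [[25/16, 13/8], [13/8, 205/36]]
first-kind symbols [ij,l] = (1/2)(d_i g_jl + d_j g_il - d_l g_ij): [ss,s] = E_s/2 = -52/9, [ss,t] = F_s - E_t/2 = 2, [st,s] = E_t/2 = 13/2, [st,t] = G_s/2 = -9/4, [tt,s] = F_t - G_s/2 = -13/8, [tt,t] = G_t/2 = 9/16
Gamma^s_ij = (G*[ij,s] - F*[ij,t])/(EG - F^2), Gamma^t_ij = (E*[ij,t] - F*[ij,s])/(EG - F^2)

Answer: Gamma_sss = -832/901, Gamma_sst = 936/901, Gamma_stt = -234/901, Gamma_tss = 288/901, Gamma_tst = -324/901, Gamma_ttt = 81/901


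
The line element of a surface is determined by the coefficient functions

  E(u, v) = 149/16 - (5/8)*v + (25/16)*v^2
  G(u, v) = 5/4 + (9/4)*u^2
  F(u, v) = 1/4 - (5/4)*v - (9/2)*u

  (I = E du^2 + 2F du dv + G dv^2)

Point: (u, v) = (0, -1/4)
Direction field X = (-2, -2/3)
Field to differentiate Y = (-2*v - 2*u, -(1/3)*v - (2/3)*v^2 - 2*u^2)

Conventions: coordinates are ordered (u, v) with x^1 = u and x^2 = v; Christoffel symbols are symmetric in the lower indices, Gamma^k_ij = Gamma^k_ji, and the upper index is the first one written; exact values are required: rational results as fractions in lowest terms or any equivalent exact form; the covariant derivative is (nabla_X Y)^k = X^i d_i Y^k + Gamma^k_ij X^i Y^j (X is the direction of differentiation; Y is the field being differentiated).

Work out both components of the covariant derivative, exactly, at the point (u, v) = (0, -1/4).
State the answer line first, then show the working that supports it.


Answer: (nabla_X Y)^u = 556300/107289, (nabla_X Y)^v = 592087/190736

E = 2449/256, F = 9/16, G = 5/4 at the point
E_u = 0, E_v = -45/32, F_u = -9/2, F_v = -5/4, G_u = 0, G_v = 0
EG - F^2 = 11921/1024;  g^inv = (1024/11921) * [[5/4, -9/16], [-9/16, 2449/256]]
first-kind symbols [ij,l] = (1/2)(d_i g_jl + d_j g_il - d_l g_ij): [uu,u] = E_u/2 = 0, [uu,v] = F_u - E_v/2 = -243/64, [uv,u] = E_v/2 = -45/64, [uv,v] = G_u/2 = 0, [vv,u] = F_v - G_u/2 = -5/4, [vv,v] = G_v/2 = 0
Gamma^u_ij = (G*[ij,u] - F*[ij,v])/(EG - F^2), Gamma^v_ij = (E*[ij,v] - F*[ij,u])/(EG - F^2)
Gamma_uuu = 2187/11921, Gamma_uuv = -900/11921, Gamma_uvv = -1600/11921, Gamma_vuu = -595107/190736, Gamma_vuv = 405/11921, Gamma_vvv = 720/11921
X = (-2, -2/3), Y = (1/2, 1/24) at the point


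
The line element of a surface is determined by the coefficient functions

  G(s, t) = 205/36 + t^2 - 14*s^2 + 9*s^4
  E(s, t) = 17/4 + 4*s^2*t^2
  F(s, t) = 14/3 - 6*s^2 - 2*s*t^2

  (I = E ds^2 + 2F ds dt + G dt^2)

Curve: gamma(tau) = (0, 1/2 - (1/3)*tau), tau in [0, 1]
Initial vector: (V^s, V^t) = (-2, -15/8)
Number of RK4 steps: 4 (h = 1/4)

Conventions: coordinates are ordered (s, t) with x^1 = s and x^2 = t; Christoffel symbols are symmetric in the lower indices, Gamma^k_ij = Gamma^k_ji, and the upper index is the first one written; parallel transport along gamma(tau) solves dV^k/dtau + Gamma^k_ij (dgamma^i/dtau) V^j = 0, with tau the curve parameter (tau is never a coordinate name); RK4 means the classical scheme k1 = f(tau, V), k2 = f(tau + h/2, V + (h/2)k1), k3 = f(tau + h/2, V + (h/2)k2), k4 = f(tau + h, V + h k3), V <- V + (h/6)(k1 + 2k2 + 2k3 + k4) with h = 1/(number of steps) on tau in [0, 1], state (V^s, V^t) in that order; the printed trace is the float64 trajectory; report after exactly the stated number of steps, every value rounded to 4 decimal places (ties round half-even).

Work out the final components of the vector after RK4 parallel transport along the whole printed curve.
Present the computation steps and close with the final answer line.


gamma'(tau) = (0, -1/3); f(tau, V)^k = -Gamma^k_ij(gamma(tau)) gamma'^i(tau) V^j; h = 1/4; intermediate values shown to 6 dp
curve data and Christoffel symbols at the stage parameters:
  tau = 0.000000: gamma = (0.000000, 0.500000), gamma' = (0.000000, -0.333333); Gamma_sss = 0.669323, Gamma_sst = 0.000000, Gamma_stt = -0.669323, Gamma_tss = -0.609562, Gamma_tst = 0.000000, Gamma_ttt = 0.609562
  tau = 0.125000: gamma = (0.000000, 0.458333), gamma' = (0.000000, -0.333333); Gamma_sss = 0.591197, Gamma_sst = 0.000000, Gamma_stt = -0.644942, Gamma_tss = -0.538411, Gamma_tst = 0.000000, Gamma_ttt = 0.587358
  tau = 0.250000: gamma = (0.000000, 0.416667), gamma' = (0.000000, -0.333333); Gamma_sss = 0.512539, Gamma_sst = 0.000000, Gamma_stt = -0.615047, Gamma_tss = -0.466776, Gamma_tst = 0.000000, Gamma_ttt = 0.560132
  tau = 0.375000: gamma = (0.000000, 0.375000), gamma' = (0.000000, -0.333333); Gamma_sss = 0.434420, Gamma_sst = 0.000000, Gamma_stt = -0.579227, Gamma_tss = -0.395633, Gamma_tst = 0.000000, Gamma_ttt = 0.527510
  tau = 0.500000: gamma = (0.000000, 0.333333), gamma' = (0.000000, -0.333333); Gamma_sss = 0.358114, Gamma_sst = 0.000000, Gamma_stt = -0.537170, Gamma_tss = -0.326139, Gamma_tst = 0.000000, Gamma_ttt = 0.489209
  tau = 0.625000: gamma = (0.000000, 0.291667), gamma' = (0.000000, -0.333333); Gamma_sss = 0.285076, Gamma_sst = 0.000000, Gamma_stt = -0.488702, Gamma_tss = -0.259623, Gamma_tst = 0.000000, Gamma_ttt = 0.445068
  tau = 0.750000: gamma = (0.000000, 0.250000), gamma' = (0.000000, -0.333333); Gamma_sss = 0.216914, Gamma_sst = 0.000000, Gamma_stt = -0.433828, Gamma_tss = -0.197547, Gamma_tst = 0.000000, Gamma_ttt = 0.395094
  tau = 0.875000: gamma = (0.000000, 0.208333), gamma' = (0.000000, -0.333333); Gamma_sss = 0.155323, Gamma_sst = 0.000000, Gamma_stt = -0.372774, Gamma_tss = -0.141454, Gamma_tst = 0.000000, Gamma_ttt = 0.339491
  tau = 1.000000: gamma = (0.000000, 0.166667), gamma' = (0.000000, -0.333333); Gamma_sss = 0.102004, Gamma_sst = 0.000000, Gamma_stt = -0.306011, Gamma_tss = -0.092896, Gamma_tst = 0.000000, Gamma_ttt = 0.278689
step 0: V^s = -2.0000, V^t = -1.8750
step 1: k1 = (0.418327, -0.380976), k2 = (0.413326, -0.376422), k3 = (0.413204, -0.376311), k4 = (0.403692, -0.367648); V <- V + (h/6)(k1 + 2k2 + 2k3 + k4): V^s = -1.8969, V^t = -1.9689
step 2: k1 = (0.403659, -0.367618), k2 = (0.389023, -0.354289), k3 = (0.388701, -0.353996), k4 = (0.368395, -0.335502); V <- V + (h/6)(k1 + 2k2 + 2k3 + k4): V^s = -1.7999, V^t = -2.0572
step 3: k1 = (0.368363, -0.335473), k2 = (0.341957, -0.311425), k3 = (0.341467, -0.310979), k4 = (0.308739, -0.281173); V <- V + (h/6)(k1 + 2k2 + 2k3 + k4): V^s = -1.7147, V^t = -2.1348
step 4: k1 = (0.308712, -0.281149), k2 = (0.269633, -0.245559), k3 = (0.269080, -0.245055), k4 = (0.224007, -0.204006); V <- V + (h/6)(k1 + 2k2 + 2k3 + k4): V^s = -1.6476, V^t = -2.1959

Answer: V^s = -1.6476, V^t = -2.1959


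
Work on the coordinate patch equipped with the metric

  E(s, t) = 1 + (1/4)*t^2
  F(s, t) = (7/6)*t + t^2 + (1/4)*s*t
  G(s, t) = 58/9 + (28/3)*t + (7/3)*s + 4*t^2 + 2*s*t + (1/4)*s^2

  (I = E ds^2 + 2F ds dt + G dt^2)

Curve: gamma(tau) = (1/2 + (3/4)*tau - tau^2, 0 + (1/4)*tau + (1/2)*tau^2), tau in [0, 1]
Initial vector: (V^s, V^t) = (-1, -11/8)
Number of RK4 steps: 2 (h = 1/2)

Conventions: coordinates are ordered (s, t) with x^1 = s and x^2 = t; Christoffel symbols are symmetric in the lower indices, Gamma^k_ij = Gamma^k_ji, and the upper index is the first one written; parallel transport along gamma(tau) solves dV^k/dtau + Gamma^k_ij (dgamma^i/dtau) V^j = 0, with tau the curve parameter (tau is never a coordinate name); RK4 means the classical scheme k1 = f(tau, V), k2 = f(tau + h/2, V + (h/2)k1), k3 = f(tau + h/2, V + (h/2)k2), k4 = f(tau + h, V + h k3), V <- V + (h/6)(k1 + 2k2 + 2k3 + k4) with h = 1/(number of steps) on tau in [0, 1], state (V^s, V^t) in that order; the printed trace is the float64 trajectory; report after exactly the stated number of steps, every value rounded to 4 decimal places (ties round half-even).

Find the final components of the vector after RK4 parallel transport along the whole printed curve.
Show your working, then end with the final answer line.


gamma'(tau) = (3/4 - 2*tau, 1/4 + tau); f(tau, V)^k = -Gamma^k_ij(gamma(tau)) gamma'^i(tau) V^j; h = 1/2; intermediate values shown to 6 dp
curve data and Christoffel symbols at the stage parameters:
  tau = 0.000000: gamma = (0.500000, 0.000000), gamma' = (0.750000, 0.250000); Gamma_sss = 0.000000, Gamma_sst = 0.000000, Gamma_stt = 0.000000, Gamma_tss = 0.000000, Gamma_tst = 0.168326, Gamma_ttt = 0.673303
  tau = 0.250000: gamma = (0.625000, 0.093750), gamma' = (0.250000, 0.500000); Gamma_sss = 0.000000, Gamma_sst = 0.002596, Gamma_stt = 0.010382, Gamma_tss = 0.000000, Gamma_tst = 0.156885, Gamma_ttt = 0.627540
  tau = 0.500000: gamma = (0.625000, 0.250000), gamma' = (-0.250000, 0.750000); Gamma_sss = 0.000000, Gamma_sst = 0.005728, Gamma_stt = 0.022911, Gamma_tss = 0.000000, Gamma_tst = 0.144147, Gamma_ttt = 0.576588
  tau = 0.750000: gamma = (0.500000, 0.468750), gamma' = (-0.750000, 1.000000); Gamma_sss = 0.000000, Gamma_sst = 0.008712, Gamma_stt = 0.034848, Gamma_tss = 0.000000, Gamma_tst = 0.130874, Gamma_ttt = 0.523497
  tau = 1.000000: gamma = (0.250000, 0.750000), gamma' = (-1.250000, 1.250000); Gamma_sss = 0.000000, Gamma_sst = 0.011155, Gamma_stt = 0.044619, Gamma_tss = 0.000000, Gamma_tst = 0.117744, Gamma_ttt = 0.470977
step 0: V^s = -1.0000, V^t = -1.3750
step 1: k1 = (0.000000, 0.447115), k2 = (0.008675, 0.524348), k3 = (0.008559, 0.517362), k4 = (0.021861, 0.550161); V <- V + (h/6)(k1 + 2k2 + 2k3 + k4): V^s = -0.9953, V^t = -1.1183
step 2: k1 = (0.021890, 0.550892), k2 = (0.036387, 0.546613), k3 = (0.036386, 0.546594), k4 = (0.048970, 0.516904); V <- V + (h/6)(k1 + 2k2 + 2k3 + k4): V^s = -0.9773, V^t = -0.8471

Answer: V^s = -0.9773, V^t = -0.8471
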